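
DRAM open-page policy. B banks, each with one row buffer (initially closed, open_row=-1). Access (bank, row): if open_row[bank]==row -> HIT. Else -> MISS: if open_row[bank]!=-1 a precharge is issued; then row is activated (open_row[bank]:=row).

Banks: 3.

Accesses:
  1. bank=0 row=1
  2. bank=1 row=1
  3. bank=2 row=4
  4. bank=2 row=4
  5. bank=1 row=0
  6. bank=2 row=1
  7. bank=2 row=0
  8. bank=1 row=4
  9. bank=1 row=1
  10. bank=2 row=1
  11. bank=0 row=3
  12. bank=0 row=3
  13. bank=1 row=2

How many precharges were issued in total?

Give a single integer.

Acc 1: bank0 row1 -> MISS (open row1); precharges=0
Acc 2: bank1 row1 -> MISS (open row1); precharges=0
Acc 3: bank2 row4 -> MISS (open row4); precharges=0
Acc 4: bank2 row4 -> HIT
Acc 5: bank1 row0 -> MISS (open row0); precharges=1
Acc 6: bank2 row1 -> MISS (open row1); precharges=2
Acc 7: bank2 row0 -> MISS (open row0); precharges=3
Acc 8: bank1 row4 -> MISS (open row4); precharges=4
Acc 9: bank1 row1 -> MISS (open row1); precharges=5
Acc 10: bank2 row1 -> MISS (open row1); precharges=6
Acc 11: bank0 row3 -> MISS (open row3); precharges=7
Acc 12: bank0 row3 -> HIT
Acc 13: bank1 row2 -> MISS (open row2); precharges=8

Answer: 8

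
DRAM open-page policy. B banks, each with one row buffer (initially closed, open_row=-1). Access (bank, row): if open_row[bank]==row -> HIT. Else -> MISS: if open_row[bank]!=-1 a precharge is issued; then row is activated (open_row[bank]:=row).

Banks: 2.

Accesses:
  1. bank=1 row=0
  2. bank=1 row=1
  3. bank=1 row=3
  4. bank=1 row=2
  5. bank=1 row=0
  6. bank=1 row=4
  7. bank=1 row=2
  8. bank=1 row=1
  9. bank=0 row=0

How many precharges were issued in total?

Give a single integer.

Acc 1: bank1 row0 -> MISS (open row0); precharges=0
Acc 2: bank1 row1 -> MISS (open row1); precharges=1
Acc 3: bank1 row3 -> MISS (open row3); precharges=2
Acc 4: bank1 row2 -> MISS (open row2); precharges=3
Acc 5: bank1 row0 -> MISS (open row0); precharges=4
Acc 6: bank1 row4 -> MISS (open row4); precharges=5
Acc 7: bank1 row2 -> MISS (open row2); precharges=6
Acc 8: bank1 row1 -> MISS (open row1); precharges=7
Acc 9: bank0 row0 -> MISS (open row0); precharges=7

Answer: 7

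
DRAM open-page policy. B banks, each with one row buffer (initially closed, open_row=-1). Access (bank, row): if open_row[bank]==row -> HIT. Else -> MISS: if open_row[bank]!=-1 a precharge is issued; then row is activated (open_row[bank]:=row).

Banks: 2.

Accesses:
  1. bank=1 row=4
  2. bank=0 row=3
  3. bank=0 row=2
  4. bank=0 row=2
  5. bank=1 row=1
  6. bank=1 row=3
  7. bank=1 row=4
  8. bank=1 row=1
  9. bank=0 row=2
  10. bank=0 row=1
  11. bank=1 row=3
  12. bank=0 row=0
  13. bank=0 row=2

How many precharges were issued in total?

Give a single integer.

Answer: 9

Derivation:
Acc 1: bank1 row4 -> MISS (open row4); precharges=0
Acc 2: bank0 row3 -> MISS (open row3); precharges=0
Acc 3: bank0 row2 -> MISS (open row2); precharges=1
Acc 4: bank0 row2 -> HIT
Acc 5: bank1 row1 -> MISS (open row1); precharges=2
Acc 6: bank1 row3 -> MISS (open row3); precharges=3
Acc 7: bank1 row4 -> MISS (open row4); precharges=4
Acc 8: bank1 row1 -> MISS (open row1); precharges=5
Acc 9: bank0 row2 -> HIT
Acc 10: bank0 row1 -> MISS (open row1); precharges=6
Acc 11: bank1 row3 -> MISS (open row3); precharges=7
Acc 12: bank0 row0 -> MISS (open row0); precharges=8
Acc 13: bank0 row2 -> MISS (open row2); precharges=9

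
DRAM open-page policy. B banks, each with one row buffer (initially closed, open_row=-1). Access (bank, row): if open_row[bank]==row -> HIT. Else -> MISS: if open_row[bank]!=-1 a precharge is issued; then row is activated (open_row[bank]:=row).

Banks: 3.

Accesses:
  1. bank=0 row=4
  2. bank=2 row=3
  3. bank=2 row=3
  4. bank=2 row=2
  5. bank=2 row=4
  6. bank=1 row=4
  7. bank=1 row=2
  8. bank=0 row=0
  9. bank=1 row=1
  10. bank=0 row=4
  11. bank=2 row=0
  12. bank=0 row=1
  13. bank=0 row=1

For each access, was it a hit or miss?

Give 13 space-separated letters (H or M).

Acc 1: bank0 row4 -> MISS (open row4); precharges=0
Acc 2: bank2 row3 -> MISS (open row3); precharges=0
Acc 3: bank2 row3 -> HIT
Acc 4: bank2 row2 -> MISS (open row2); precharges=1
Acc 5: bank2 row4 -> MISS (open row4); precharges=2
Acc 6: bank1 row4 -> MISS (open row4); precharges=2
Acc 7: bank1 row2 -> MISS (open row2); precharges=3
Acc 8: bank0 row0 -> MISS (open row0); precharges=4
Acc 9: bank1 row1 -> MISS (open row1); precharges=5
Acc 10: bank0 row4 -> MISS (open row4); precharges=6
Acc 11: bank2 row0 -> MISS (open row0); precharges=7
Acc 12: bank0 row1 -> MISS (open row1); precharges=8
Acc 13: bank0 row1 -> HIT

Answer: M M H M M M M M M M M M H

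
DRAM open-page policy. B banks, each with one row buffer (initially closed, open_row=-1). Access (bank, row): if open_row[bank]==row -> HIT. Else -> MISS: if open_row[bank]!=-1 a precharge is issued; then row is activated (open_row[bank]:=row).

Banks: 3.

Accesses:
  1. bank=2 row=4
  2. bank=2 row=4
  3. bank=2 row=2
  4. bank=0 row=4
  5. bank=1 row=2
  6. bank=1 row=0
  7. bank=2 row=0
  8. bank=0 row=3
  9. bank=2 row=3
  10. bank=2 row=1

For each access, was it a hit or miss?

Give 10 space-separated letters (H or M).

Answer: M H M M M M M M M M

Derivation:
Acc 1: bank2 row4 -> MISS (open row4); precharges=0
Acc 2: bank2 row4 -> HIT
Acc 3: bank2 row2 -> MISS (open row2); precharges=1
Acc 4: bank0 row4 -> MISS (open row4); precharges=1
Acc 5: bank1 row2 -> MISS (open row2); precharges=1
Acc 6: bank1 row0 -> MISS (open row0); precharges=2
Acc 7: bank2 row0 -> MISS (open row0); precharges=3
Acc 8: bank0 row3 -> MISS (open row3); precharges=4
Acc 9: bank2 row3 -> MISS (open row3); precharges=5
Acc 10: bank2 row1 -> MISS (open row1); precharges=6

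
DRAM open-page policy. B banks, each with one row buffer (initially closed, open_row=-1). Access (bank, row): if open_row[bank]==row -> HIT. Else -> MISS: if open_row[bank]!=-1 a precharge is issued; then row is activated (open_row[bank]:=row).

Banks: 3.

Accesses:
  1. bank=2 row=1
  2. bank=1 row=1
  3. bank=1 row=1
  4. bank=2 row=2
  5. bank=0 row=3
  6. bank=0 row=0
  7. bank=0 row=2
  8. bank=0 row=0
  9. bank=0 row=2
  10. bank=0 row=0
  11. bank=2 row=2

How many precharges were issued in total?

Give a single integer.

Answer: 6

Derivation:
Acc 1: bank2 row1 -> MISS (open row1); precharges=0
Acc 2: bank1 row1 -> MISS (open row1); precharges=0
Acc 3: bank1 row1 -> HIT
Acc 4: bank2 row2 -> MISS (open row2); precharges=1
Acc 5: bank0 row3 -> MISS (open row3); precharges=1
Acc 6: bank0 row0 -> MISS (open row0); precharges=2
Acc 7: bank0 row2 -> MISS (open row2); precharges=3
Acc 8: bank0 row0 -> MISS (open row0); precharges=4
Acc 9: bank0 row2 -> MISS (open row2); precharges=5
Acc 10: bank0 row0 -> MISS (open row0); precharges=6
Acc 11: bank2 row2 -> HIT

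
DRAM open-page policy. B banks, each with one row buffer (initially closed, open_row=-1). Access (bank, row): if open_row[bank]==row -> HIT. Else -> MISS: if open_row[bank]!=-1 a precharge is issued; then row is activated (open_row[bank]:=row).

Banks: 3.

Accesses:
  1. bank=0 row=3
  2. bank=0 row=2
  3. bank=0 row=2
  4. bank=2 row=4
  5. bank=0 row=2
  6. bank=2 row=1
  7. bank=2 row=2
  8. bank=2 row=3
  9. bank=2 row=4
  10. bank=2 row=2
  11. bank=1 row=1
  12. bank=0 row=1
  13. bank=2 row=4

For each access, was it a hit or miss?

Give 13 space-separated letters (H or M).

Answer: M M H M H M M M M M M M M

Derivation:
Acc 1: bank0 row3 -> MISS (open row3); precharges=0
Acc 2: bank0 row2 -> MISS (open row2); precharges=1
Acc 3: bank0 row2 -> HIT
Acc 4: bank2 row4 -> MISS (open row4); precharges=1
Acc 5: bank0 row2 -> HIT
Acc 6: bank2 row1 -> MISS (open row1); precharges=2
Acc 7: bank2 row2 -> MISS (open row2); precharges=3
Acc 8: bank2 row3 -> MISS (open row3); precharges=4
Acc 9: bank2 row4 -> MISS (open row4); precharges=5
Acc 10: bank2 row2 -> MISS (open row2); precharges=6
Acc 11: bank1 row1 -> MISS (open row1); precharges=6
Acc 12: bank0 row1 -> MISS (open row1); precharges=7
Acc 13: bank2 row4 -> MISS (open row4); precharges=8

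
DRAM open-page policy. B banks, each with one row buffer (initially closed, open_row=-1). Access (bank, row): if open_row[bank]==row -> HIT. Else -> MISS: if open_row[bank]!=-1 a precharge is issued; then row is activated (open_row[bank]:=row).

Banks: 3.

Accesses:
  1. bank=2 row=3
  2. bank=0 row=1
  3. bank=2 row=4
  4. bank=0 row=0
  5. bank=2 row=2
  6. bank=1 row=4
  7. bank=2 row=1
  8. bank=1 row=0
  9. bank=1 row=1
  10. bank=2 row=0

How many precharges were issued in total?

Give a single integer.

Acc 1: bank2 row3 -> MISS (open row3); precharges=0
Acc 2: bank0 row1 -> MISS (open row1); precharges=0
Acc 3: bank2 row4 -> MISS (open row4); precharges=1
Acc 4: bank0 row0 -> MISS (open row0); precharges=2
Acc 5: bank2 row2 -> MISS (open row2); precharges=3
Acc 6: bank1 row4 -> MISS (open row4); precharges=3
Acc 7: bank2 row1 -> MISS (open row1); precharges=4
Acc 8: bank1 row0 -> MISS (open row0); precharges=5
Acc 9: bank1 row1 -> MISS (open row1); precharges=6
Acc 10: bank2 row0 -> MISS (open row0); precharges=7

Answer: 7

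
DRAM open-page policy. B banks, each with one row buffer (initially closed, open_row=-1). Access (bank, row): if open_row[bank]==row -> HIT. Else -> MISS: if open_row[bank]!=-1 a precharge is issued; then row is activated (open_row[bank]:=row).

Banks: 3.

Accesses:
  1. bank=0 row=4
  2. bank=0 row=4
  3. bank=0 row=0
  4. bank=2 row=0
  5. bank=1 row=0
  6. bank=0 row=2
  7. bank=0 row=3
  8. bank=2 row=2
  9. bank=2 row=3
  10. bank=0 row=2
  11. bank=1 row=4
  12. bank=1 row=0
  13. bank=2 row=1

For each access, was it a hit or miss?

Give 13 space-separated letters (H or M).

Answer: M H M M M M M M M M M M M

Derivation:
Acc 1: bank0 row4 -> MISS (open row4); precharges=0
Acc 2: bank0 row4 -> HIT
Acc 3: bank0 row0 -> MISS (open row0); precharges=1
Acc 4: bank2 row0 -> MISS (open row0); precharges=1
Acc 5: bank1 row0 -> MISS (open row0); precharges=1
Acc 6: bank0 row2 -> MISS (open row2); precharges=2
Acc 7: bank0 row3 -> MISS (open row3); precharges=3
Acc 8: bank2 row2 -> MISS (open row2); precharges=4
Acc 9: bank2 row3 -> MISS (open row3); precharges=5
Acc 10: bank0 row2 -> MISS (open row2); precharges=6
Acc 11: bank1 row4 -> MISS (open row4); precharges=7
Acc 12: bank1 row0 -> MISS (open row0); precharges=8
Acc 13: bank2 row1 -> MISS (open row1); precharges=9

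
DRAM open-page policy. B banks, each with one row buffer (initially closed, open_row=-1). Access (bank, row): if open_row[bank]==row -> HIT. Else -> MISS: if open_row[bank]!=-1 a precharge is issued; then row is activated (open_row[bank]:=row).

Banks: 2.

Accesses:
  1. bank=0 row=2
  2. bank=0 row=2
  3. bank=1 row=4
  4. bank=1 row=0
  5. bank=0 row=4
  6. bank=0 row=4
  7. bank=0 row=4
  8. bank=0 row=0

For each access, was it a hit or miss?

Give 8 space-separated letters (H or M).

Acc 1: bank0 row2 -> MISS (open row2); precharges=0
Acc 2: bank0 row2 -> HIT
Acc 3: bank1 row4 -> MISS (open row4); precharges=0
Acc 4: bank1 row0 -> MISS (open row0); precharges=1
Acc 5: bank0 row4 -> MISS (open row4); precharges=2
Acc 6: bank0 row4 -> HIT
Acc 7: bank0 row4 -> HIT
Acc 8: bank0 row0 -> MISS (open row0); precharges=3

Answer: M H M M M H H M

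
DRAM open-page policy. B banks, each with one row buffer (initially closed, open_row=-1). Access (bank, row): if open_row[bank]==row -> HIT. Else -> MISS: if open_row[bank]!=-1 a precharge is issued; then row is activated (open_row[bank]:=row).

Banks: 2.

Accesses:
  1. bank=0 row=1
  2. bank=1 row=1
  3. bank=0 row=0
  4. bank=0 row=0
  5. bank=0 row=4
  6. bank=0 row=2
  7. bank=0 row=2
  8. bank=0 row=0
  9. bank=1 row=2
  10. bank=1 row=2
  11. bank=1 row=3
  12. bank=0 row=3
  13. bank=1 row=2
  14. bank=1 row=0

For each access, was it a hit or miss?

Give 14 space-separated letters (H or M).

Acc 1: bank0 row1 -> MISS (open row1); precharges=0
Acc 2: bank1 row1 -> MISS (open row1); precharges=0
Acc 3: bank0 row0 -> MISS (open row0); precharges=1
Acc 4: bank0 row0 -> HIT
Acc 5: bank0 row4 -> MISS (open row4); precharges=2
Acc 6: bank0 row2 -> MISS (open row2); precharges=3
Acc 7: bank0 row2 -> HIT
Acc 8: bank0 row0 -> MISS (open row0); precharges=4
Acc 9: bank1 row2 -> MISS (open row2); precharges=5
Acc 10: bank1 row2 -> HIT
Acc 11: bank1 row3 -> MISS (open row3); precharges=6
Acc 12: bank0 row3 -> MISS (open row3); precharges=7
Acc 13: bank1 row2 -> MISS (open row2); precharges=8
Acc 14: bank1 row0 -> MISS (open row0); precharges=9

Answer: M M M H M M H M M H M M M M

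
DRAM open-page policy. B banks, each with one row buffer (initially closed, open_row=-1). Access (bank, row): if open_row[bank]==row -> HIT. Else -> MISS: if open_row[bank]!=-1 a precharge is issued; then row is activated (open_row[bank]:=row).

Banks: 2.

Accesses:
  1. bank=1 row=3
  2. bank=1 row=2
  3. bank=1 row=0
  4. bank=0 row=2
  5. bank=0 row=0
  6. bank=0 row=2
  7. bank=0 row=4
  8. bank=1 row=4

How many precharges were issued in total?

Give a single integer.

Answer: 6

Derivation:
Acc 1: bank1 row3 -> MISS (open row3); precharges=0
Acc 2: bank1 row2 -> MISS (open row2); precharges=1
Acc 3: bank1 row0 -> MISS (open row0); precharges=2
Acc 4: bank0 row2 -> MISS (open row2); precharges=2
Acc 5: bank0 row0 -> MISS (open row0); precharges=3
Acc 6: bank0 row2 -> MISS (open row2); precharges=4
Acc 7: bank0 row4 -> MISS (open row4); precharges=5
Acc 8: bank1 row4 -> MISS (open row4); precharges=6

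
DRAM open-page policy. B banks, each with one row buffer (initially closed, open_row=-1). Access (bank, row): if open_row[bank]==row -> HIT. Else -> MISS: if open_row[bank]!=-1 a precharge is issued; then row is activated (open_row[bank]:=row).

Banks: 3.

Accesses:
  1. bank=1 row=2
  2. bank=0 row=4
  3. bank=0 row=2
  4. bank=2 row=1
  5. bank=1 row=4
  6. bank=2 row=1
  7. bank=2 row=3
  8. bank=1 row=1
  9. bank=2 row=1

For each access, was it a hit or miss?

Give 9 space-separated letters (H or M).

Answer: M M M M M H M M M

Derivation:
Acc 1: bank1 row2 -> MISS (open row2); precharges=0
Acc 2: bank0 row4 -> MISS (open row4); precharges=0
Acc 3: bank0 row2 -> MISS (open row2); precharges=1
Acc 4: bank2 row1 -> MISS (open row1); precharges=1
Acc 5: bank1 row4 -> MISS (open row4); precharges=2
Acc 6: bank2 row1 -> HIT
Acc 7: bank2 row3 -> MISS (open row3); precharges=3
Acc 8: bank1 row1 -> MISS (open row1); precharges=4
Acc 9: bank2 row1 -> MISS (open row1); precharges=5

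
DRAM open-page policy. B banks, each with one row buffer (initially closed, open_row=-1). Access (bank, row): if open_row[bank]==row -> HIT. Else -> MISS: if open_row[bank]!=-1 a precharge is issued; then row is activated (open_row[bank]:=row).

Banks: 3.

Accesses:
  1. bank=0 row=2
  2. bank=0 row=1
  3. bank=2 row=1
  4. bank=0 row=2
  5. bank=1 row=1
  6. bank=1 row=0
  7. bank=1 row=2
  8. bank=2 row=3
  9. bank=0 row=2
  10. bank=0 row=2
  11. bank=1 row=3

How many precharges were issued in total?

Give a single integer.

Acc 1: bank0 row2 -> MISS (open row2); precharges=0
Acc 2: bank0 row1 -> MISS (open row1); precharges=1
Acc 3: bank2 row1 -> MISS (open row1); precharges=1
Acc 4: bank0 row2 -> MISS (open row2); precharges=2
Acc 5: bank1 row1 -> MISS (open row1); precharges=2
Acc 6: bank1 row0 -> MISS (open row0); precharges=3
Acc 7: bank1 row2 -> MISS (open row2); precharges=4
Acc 8: bank2 row3 -> MISS (open row3); precharges=5
Acc 9: bank0 row2 -> HIT
Acc 10: bank0 row2 -> HIT
Acc 11: bank1 row3 -> MISS (open row3); precharges=6

Answer: 6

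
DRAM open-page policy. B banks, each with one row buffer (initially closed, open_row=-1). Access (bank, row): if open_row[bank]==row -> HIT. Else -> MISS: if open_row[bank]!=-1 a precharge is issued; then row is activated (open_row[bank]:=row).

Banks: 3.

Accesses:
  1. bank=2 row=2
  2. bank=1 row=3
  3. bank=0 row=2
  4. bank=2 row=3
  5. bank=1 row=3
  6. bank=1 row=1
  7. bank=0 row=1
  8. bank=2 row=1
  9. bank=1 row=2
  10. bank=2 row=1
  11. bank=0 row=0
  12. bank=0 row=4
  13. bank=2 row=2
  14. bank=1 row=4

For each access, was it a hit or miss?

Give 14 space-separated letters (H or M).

Acc 1: bank2 row2 -> MISS (open row2); precharges=0
Acc 2: bank1 row3 -> MISS (open row3); precharges=0
Acc 3: bank0 row2 -> MISS (open row2); precharges=0
Acc 4: bank2 row3 -> MISS (open row3); precharges=1
Acc 5: bank1 row3 -> HIT
Acc 6: bank1 row1 -> MISS (open row1); precharges=2
Acc 7: bank0 row1 -> MISS (open row1); precharges=3
Acc 8: bank2 row1 -> MISS (open row1); precharges=4
Acc 9: bank1 row2 -> MISS (open row2); precharges=5
Acc 10: bank2 row1 -> HIT
Acc 11: bank0 row0 -> MISS (open row0); precharges=6
Acc 12: bank0 row4 -> MISS (open row4); precharges=7
Acc 13: bank2 row2 -> MISS (open row2); precharges=8
Acc 14: bank1 row4 -> MISS (open row4); precharges=9

Answer: M M M M H M M M M H M M M M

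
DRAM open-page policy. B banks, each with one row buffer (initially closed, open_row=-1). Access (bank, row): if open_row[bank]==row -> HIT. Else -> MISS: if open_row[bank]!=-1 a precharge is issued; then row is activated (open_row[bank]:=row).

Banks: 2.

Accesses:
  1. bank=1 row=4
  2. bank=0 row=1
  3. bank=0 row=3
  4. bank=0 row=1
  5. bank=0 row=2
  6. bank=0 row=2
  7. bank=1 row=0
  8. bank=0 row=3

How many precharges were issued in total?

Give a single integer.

Answer: 5

Derivation:
Acc 1: bank1 row4 -> MISS (open row4); precharges=0
Acc 2: bank0 row1 -> MISS (open row1); precharges=0
Acc 3: bank0 row3 -> MISS (open row3); precharges=1
Acc 4: bank0 row1 -> MISS (open row1); precharges=2
Acc 5: bank0 row2 -> MISS (open row2); precharges=3
Acc 6: bank0 row2 -> HIT
Acc 7: bank1 row0 -> MISS (open row0); precharges=4
Acc 8: bank0 row3 -> MISS (open row3); precharges=5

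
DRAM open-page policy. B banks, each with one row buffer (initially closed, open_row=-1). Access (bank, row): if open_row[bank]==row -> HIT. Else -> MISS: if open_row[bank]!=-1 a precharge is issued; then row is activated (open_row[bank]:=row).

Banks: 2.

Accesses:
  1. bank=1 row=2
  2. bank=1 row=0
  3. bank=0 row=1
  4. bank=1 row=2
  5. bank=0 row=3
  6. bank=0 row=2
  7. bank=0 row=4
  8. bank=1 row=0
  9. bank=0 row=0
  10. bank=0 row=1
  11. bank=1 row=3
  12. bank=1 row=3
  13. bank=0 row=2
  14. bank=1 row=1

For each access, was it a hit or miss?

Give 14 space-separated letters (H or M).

Acc 1: bank1 row2 -> MISS (open row2); precharges=0
Acc 2: bank1 row0 -> MISS (open row0); precharges=1
Acc 3: bank0 row1 -> MISS (open row1); precharges=1
Acc 4: bank1 row2 -> MISS (open row2); precharges=2
Acc 5: bank0 row3 -> MISS (open row3); precharges=3
Acc 6: bank0 row2 -> MISS (open row2); precharges=4
Acc 7: bank0 row4 -> MISS (open row4); precharges=5
Acc 8: bank1 row0 -> MISS (open row0); precharges=6
Acc 9: bank0 row0 -> MISS (open row0); precharges=7
Acc 10: bank0 row1 -> MISS (open row1); precharges=8
Acc 11: bank1 row3 -> MISS (open row3); precharges=9
Acc 12: bank1 row3 -> HIT
Acc 13: bank0 row2 -> MISS (open row2); precharges=10
Acc 14: bank1 row1 -> MISS (open row1); precharges=11

Answer: M M M M M M M M M M M H M M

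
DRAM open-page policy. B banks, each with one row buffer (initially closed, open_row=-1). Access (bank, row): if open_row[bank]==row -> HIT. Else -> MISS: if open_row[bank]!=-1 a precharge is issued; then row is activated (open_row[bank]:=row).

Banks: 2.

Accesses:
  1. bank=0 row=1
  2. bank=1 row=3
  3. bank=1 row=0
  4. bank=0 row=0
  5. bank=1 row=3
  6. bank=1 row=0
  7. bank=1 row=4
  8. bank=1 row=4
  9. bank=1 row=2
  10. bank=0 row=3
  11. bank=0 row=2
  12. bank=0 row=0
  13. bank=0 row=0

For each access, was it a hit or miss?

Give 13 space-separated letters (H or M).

Acc 1: bank0 row1 -> MISS (open row1); precharges=0
Acc 2: bank1 row3 -> MISS (open row3); precharges=0
Acc 3: bank1 row0 -> MISS (open row0); precharges=1
Acc 4: bank0 row0 -> MISS (open row0); precharges=2
Acc 5: bank1 row3 -> MISS (open row3); precharges=3
Acc 6: bank1 row0 -> MISS (open row0); precharges=4
Acc 7: bank1 row4 -> MISS (open row4); precharges=5
Acc 8: bank1 row4 -> HIT
Acc 9: bank1 row2 -> MISS (open row2); precharges=6
Acc 10: bank0 row3 -> MISS (open row3); precharges=7
Acc 11: bank0 row2 -> MISS (open row2); precharges=8
Acc 12: bank0 row0 -> MISS (open row0); precharges=9
Acc 13: bank0 row0 -> HIT

Answer: M M M M M M M H M M M M H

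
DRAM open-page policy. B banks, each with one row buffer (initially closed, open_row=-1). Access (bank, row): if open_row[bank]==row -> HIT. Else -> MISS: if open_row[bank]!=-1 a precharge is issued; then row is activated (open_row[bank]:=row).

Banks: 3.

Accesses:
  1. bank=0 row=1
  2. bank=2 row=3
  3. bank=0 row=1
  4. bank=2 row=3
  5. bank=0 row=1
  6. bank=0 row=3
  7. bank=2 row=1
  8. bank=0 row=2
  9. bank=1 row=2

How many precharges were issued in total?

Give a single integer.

Answer: 3

Derivation:
Acc 1: bank0 row1 -> MISS (open row1); precharges=0
Acc 2: bank2 row3 -> MISS (open row3); precharges=0
Acc 3: bank0 row1 -> HIT
Acc 4: bank2 row3 -> HIT
Acc 5: bank0 row1 -> HIT
Acc 6: bank0 row3 -> MISS (open row3); precharges=1
Acc 7: bank2 row1 -> MISS (open row1); precharges=2
Acc 8: bank0 row2 -> MISS (open row2); precharges=3
Acc 9: bank1 row2 -> MISS (open row2); precharges=3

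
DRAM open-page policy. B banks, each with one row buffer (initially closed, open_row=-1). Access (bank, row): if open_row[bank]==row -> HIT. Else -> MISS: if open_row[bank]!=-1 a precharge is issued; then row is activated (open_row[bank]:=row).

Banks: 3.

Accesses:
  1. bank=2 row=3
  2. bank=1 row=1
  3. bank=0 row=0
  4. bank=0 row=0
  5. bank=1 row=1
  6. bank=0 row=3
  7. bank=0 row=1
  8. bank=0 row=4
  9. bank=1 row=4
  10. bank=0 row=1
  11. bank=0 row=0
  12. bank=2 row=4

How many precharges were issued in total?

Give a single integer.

Answer: 7

Derivation:
Acc 1: bank2 row3 -> MISS (open row3); precharges=0
Acc 2: bank1 row1 -> MISS (open row1); precharges=0
Acc 3: bank0 row0 -> MISS (open row0); precharges=0
Acc 4: bank0 row0 -> HIT
Acc 5: bank1 row1 -> HIT
Acc 6: bank0 row3 -> MISS (open row3); precharges=1
Acc 7: bank0 row1 -> MISS (open row1); precharges=2
Acc 8: bank0 row4 -> MISS (open row4); precharges=3
Acc 9: bank1 row4 -> MISS (open row4); precharges=4
Acc 10: bank0 row1 -> MISS (open row1); precharges=5
Acc 11: bank0 row0 -> MISS (open row0); precharges=6
Acc 12: bank2 row4 -> MISS (open row4); precharges=7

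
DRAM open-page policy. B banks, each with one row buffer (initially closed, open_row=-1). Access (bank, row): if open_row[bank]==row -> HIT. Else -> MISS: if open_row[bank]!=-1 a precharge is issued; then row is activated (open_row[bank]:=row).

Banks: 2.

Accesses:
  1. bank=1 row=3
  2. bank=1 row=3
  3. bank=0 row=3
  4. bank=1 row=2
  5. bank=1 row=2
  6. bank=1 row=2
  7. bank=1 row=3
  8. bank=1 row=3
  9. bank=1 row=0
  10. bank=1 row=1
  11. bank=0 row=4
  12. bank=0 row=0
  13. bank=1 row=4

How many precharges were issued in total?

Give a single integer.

Acc 1: bank1 row3 -> MISS (open row3); precharges=0
Acc 2: bank1 row3 -> HIT
Acc 3: bank0 row3 -> MISS (open row3); precharges=0
Acc 4: bank1 row2 -> MISS (open row2); precharges=1
Acc 5: bank1 row2 -> HIT
Acc 6: bank1 row2 -> HIT
Acc 7: bank1 row3 -> MISS (open row3); precharges=2
Acc 8: bank1 row3 -> HIT
Acc 9: bank1 row0 -> MISS (open row0); precharges=3
Acc 10: bank1 row1 -> MISS (open row1); precharges=4
Acc 11: bank0 row4 -> MISS (open row4); precharges=5
Acc 12: bank0 row0 -> MISS (open row0); precharges=6
Acc 13: bank1 row4 -> MISS (open row4); precharges=7

Answer: 7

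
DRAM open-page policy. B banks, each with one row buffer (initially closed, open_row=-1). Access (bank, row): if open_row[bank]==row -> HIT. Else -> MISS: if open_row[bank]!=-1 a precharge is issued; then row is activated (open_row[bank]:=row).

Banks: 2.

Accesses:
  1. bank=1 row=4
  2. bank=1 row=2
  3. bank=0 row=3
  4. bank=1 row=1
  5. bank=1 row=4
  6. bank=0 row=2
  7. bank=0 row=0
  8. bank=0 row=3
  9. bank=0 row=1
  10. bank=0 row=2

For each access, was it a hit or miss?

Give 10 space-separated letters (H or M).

Answer: M M M M M M M M M M

Derivation:
Acc 1: bank1 row4 -> MISS (open row4); precharges=0
Acc 2: bank1 row2 -> MISS (open row2); precharges=1
Acc 3: bank0 row3 -> MISS (open row3); precharges=1
Acc 4: bank1 row1 -> MISS (open row1); precharges=2
Acc 5: bank1 row4 -> MISS (open row4); precharges=3
Acc 6: bank0 row2 -> MISS (open row2); precharges=4
Acc 7: bank0 row0 -> MISS (open row0); precharges=5
Acc 8: bank0 row3 -> MISS (open row3); precharges=6
Acc 9: bank0 row1 -> MISS (open row1); precharges=7
Acc 10: bank0 row2 -> MISS (open row2); precharges=8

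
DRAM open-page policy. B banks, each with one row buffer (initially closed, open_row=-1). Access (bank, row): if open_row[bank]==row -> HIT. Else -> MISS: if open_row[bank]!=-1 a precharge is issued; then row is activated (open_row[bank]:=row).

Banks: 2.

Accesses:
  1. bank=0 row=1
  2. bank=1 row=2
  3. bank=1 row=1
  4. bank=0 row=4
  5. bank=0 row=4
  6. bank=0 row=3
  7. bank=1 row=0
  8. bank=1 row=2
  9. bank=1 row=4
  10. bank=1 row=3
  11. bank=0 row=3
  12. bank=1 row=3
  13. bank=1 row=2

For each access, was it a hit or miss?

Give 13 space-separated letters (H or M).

Acc 1: bank0 row1 -> MISS (open row1); precharges=0
Acc 2: bank1 row2 -> MISS (open row2); precharges=0
Acc 3: bank1 row1 -> MISS (open row1); precharges=1
Acc 4: bank0 row4 -> MISS (open row4); precharges=2
Acc 5: bank0 row4 -> HIT
Acc 6: bank0 row3 -> MISS (open row3); precharges=3
Acc 7: bank1 row0 -> MISS (open row0); precharges=4
Acc 8: bank1 row2 -> MISS (open row2); precharges=5
Acc 9: bank1 row4 -> MISS (open row4); precharges=6
Acc 10: bank1 row3 -> MISS (open row3); precharges=7
Acc 11: bank0 row3 -> HIT
Acc 12: bank1 row3 -> HIT
Acc 13: bank1 row2 -> MISS (open row2); precharges=8

Answer: M M M M H M M M M M H H M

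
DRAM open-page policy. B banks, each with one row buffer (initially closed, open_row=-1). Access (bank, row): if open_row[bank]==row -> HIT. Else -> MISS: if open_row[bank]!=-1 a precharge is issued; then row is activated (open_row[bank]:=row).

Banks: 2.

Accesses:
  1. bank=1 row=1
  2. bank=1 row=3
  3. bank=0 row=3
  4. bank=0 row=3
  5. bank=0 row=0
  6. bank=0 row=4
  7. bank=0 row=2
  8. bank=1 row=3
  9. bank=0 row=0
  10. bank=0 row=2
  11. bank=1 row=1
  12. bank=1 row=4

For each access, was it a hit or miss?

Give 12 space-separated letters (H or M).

Answer: M M M H M M M H M M M M

Derivation:
Acc 1: bank1 row1 -> MISS (open row1); precharges=0
Acc 2: bank1 row3 -> MISS (open row3); precharges=1
Acc 3: bank0 row3 -> MISS (open row3); precharges=1
Acc 4: bank0 row3 -> HIT
Acc 5: bank0 row0 -> MISS (open row0); precharges=2
Acc 6: bank0 row4 -> MISS (open row4); precharges=3
Acc 7: bank0 row2 -> MISS (open row2); precharges=4
Acc 8: bank1 row3 -> HIT
Acc 9: bank0 row0 -> MISS (open row0); precharges=5
Acc 10: bank0 row2 -> MISS (open row2); precharges=6
Acc 11: bank1 row1 -> MISS (open row1); precharges=7
Acc 12: bank1 row4 -> MISS (open row4); precharges=8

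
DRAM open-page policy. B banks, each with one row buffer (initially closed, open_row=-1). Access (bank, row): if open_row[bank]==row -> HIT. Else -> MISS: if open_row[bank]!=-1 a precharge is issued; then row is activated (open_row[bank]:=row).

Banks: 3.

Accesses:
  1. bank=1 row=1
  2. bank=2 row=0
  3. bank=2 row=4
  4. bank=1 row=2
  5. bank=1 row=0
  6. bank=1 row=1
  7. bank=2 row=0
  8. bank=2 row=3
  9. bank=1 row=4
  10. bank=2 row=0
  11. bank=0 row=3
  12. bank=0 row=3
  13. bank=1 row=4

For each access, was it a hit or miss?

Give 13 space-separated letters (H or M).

Acc 1: bank1 row1 -> MISS (open row1); precharges=0
Acc 2: bank2 row0 -> MISS (open row0); precharges=0
Acc 3: bank2 row4 -> MISS (open row4); precharges=1
Acc 4: bank1 row2 -> MISS (open row2); precharges=2
Acc 5: bank1 row0 -> MISS (open row0); precharges=3
Acc 6: bank1 row1 -> MISS (open row1); precharges=4
Acc 7: bank2 row0 -> MISS (open row0); precharges=5
Acc 8: bank2 row3 -> MISS (open row3); precharges=6
Acc 9: bank1 row4 -> MISS (open row4); precharges=7
Acc 10: bank2 row0 -> MISS (open row0); precharges=8
Acc 11: bank0 row3 -> MISS (open row3); precharges=8
Acc 12: bank0 row3 -> HIT
Acc 13: bank1 row4 -> HIT

Answer: M M M M M M M M M M M H H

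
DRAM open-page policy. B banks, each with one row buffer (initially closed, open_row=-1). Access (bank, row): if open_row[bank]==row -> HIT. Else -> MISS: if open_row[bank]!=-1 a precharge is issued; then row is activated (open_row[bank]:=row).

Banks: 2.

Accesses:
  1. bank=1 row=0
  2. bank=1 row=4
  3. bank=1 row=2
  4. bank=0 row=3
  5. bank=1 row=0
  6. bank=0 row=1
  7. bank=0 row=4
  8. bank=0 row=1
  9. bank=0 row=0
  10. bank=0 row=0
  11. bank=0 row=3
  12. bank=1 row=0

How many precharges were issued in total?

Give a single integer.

Acc 1: bank1 row0 -> MISS (open row0); precharges=0
Acc 2: bank1 row4 -> MISS (open row4); precharges=1
Acc 3: bank1 row2 -> MISS (open row2); precharges=2
Acc 4: bank0 row3 -> MISS (open row3); precharges=2
Acc 5: bank1 row0 -> MISS (open row0); precharges=3
Acc 6: bank0 row1 -> MISS (open row1); precharges=4
Acc 7: bank0 row4 -> MISS (open row4); precharges=5
Acc 8: bank0 row1 -> MISS (open row1); precharges=6
Acc 9: bank0 row0 -> MISS (open row0); precharges=7
Acc 10: bank0 row0 -> HIT
Acc 11: bank0 row3 -> MISS (open row3); precharges=8
Acc 12: bank1 row0 -> HIT

Answer: 8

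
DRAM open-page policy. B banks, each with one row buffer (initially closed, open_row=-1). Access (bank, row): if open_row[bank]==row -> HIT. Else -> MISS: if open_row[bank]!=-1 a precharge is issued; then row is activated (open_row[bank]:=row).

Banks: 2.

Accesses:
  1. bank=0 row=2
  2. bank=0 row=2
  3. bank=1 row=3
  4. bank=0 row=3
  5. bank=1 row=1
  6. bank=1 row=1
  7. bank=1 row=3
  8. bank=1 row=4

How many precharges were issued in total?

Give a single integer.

Acc 1: bank0 row2 -> MISS (open row2); precharges=0
Acc 2: bank0 row2 -> HIT
Acc 3: bank1 row3 -> MISS (open row3); precharges=0
Acc 4: bank0 row3 -> MISS (open row3); precharges=1
Acc 5: bank1 row1 -> MISS (open row1); precharges=2
Acc 6: bank1 row1 -> HIT
Acc 7: bank1 row3 -> MISS (open row3); precharges=3
Acc 8: bank1 row4 -> MISS (open row4); precharges=4

Answer: 4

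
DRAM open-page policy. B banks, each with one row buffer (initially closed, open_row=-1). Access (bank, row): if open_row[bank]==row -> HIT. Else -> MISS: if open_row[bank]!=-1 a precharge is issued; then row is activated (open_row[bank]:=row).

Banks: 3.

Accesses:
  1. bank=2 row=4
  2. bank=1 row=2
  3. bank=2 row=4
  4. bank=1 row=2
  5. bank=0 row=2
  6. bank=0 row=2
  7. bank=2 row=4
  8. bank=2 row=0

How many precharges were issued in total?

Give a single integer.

Answer: 1

Derivation:
Acc 1: bank2 row4 -> MISS (open row4); precharges=0
Acc 2: bank1 row2 -> MISS (open row2); precharges=0
Acc 3: bank2 row4 -> HIT
Acc 4: bank1 row2 -> HIT
Acc 5: bank0 row2 -> MISS (open row2); precharges=0
Acc 6: bank0 row2 -> HIT
Acc 7: bank2 row4 -> HIT
Acc 8: bank2 row0 -> MISS (open row0); precharges=1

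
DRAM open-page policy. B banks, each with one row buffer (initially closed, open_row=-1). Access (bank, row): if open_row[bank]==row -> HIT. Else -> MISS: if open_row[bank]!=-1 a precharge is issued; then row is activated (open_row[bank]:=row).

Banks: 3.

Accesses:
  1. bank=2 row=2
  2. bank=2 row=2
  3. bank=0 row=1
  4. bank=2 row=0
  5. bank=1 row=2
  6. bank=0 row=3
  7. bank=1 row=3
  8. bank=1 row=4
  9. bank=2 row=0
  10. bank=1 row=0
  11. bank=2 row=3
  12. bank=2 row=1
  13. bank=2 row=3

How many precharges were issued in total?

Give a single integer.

Acc 1: bank2 row2 -> MISS (open row2); precharges=0
Acc 2: bank2 row2 -> HIT
Acc 3: bank0 row1 -> MISS (open row1); precharges=0
Acc 4: bank2 row0 -> MISS (open row0); precharges=1
Acc 5: bank1 row2 -> MISS (open row2); precharges=1
Acc 6: bank0 row3 -> MISS (open row3); precharges=2
Acc 7: bank1 row3 -> MISS (open row3); precharges=3
Acc 8: bank1 row4 -> MISS (open row4); precharges=4
Acc 9: bank2 row0 -> HIT
Acc 10: bank1 row0 -> MISS (open row0); precharges=5
Acc 11: bank2 row3 -> MISS (open row3); precharges=6
Acc 12: bank2 row1 -> MISS (open row1); precharges=7
Acc 13: bank2 row3 -> MISS (open row3); precharges=8

Answer: 8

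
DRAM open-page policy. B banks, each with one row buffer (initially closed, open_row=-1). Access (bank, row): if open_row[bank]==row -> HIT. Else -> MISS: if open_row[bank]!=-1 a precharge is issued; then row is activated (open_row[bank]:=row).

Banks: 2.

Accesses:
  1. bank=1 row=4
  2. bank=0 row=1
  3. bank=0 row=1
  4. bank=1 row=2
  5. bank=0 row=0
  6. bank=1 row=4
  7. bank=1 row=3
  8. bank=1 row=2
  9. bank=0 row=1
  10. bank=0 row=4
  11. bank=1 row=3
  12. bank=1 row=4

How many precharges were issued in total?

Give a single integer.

Acc 1: bank1 row4 -> MISS (open row4); precharges=0
Acc 2: bank0 row1 -> MISS (open row1); precharges=0
Acc 3: bank0 row1 -> HIT
Acc 4: bank1 row2 -> MISS (open row2); precharges=1
Acc 5: bank0 row0 -> MISS (open row0); precharges=2
Acc 6: bank1 row4 -> MISS (open row4); precharges=3
Acc 7: bank1 row3 -> MISS (open row3); precharges=4
Acc 8: bank1 row2 -> MISS (open row2); precharges=5
Acc 9: bank0 row1 -> MISS (open row1); precharges=6
Acc 10: bank0 row4 -> MISS (open row4); precharges=7
Acc 11: bank1 row3 -> MISS (open row3); precharges=8
Acc 12: bank1 row4 -> MISS (open row4); precharges=9

Answer: 9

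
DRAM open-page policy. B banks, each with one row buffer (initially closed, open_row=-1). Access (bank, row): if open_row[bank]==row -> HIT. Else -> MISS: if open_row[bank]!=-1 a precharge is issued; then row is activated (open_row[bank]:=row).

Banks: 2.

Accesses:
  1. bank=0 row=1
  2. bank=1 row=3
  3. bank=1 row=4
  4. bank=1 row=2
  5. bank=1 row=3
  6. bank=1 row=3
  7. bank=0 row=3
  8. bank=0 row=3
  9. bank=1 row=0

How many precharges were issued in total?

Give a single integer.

Acc 1: bank0 row1 -> MISS (open row1); precharges=0
Acc 2: bank1 row3 -> MISS (open row3); precharges=0
Acc 3: bank1 row4 -> MISS (open row4); precharges=1
Acc 4: bank1 row2 -> MISS (open row2); precharges=2
Acc 5: bank1 row3 -> MISS (open row3); precharges=3
Acc 6: bank1 row3 -> HIT
Acc 7: bank0 row3 -> MISS (open row3); precharges=4
Acc 8: bank0 row3 -> HIT
Acc 9: bank1 row0 -> MISS (open row0); precharges=5

Answer: 5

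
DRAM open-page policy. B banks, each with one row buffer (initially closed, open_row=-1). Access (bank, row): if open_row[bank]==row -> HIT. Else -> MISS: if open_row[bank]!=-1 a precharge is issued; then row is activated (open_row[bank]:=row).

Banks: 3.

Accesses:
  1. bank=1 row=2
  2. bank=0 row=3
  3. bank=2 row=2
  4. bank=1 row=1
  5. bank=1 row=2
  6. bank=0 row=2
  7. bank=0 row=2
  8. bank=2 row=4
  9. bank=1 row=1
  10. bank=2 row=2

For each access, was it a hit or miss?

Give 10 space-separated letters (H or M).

Answer: M M M M M M H M M M

Derivation:
Acc 1: bank1 row2 -> MISS (open row2); precharges=0
Acc 2: bank0 row3 -> MISS (open row3); precharges=0
Acc 3: bank2 row2 -> MISS (open row2); precharges=0
Acc 4: bank1 row1 -> MISS (open row1); precharges=1
Acc 5: bank1 row2 -> MISS (open row2); precharges=2
Acc 6: bank0 row2 -> MISS (open row2); precharges=3
Acc 7: bank0 row2 -> HIT
Acc 8: bank2 row4 -> MISS (open row4); precharges=4
Acc 9: bank1 row1 -> MISS (open row1); precharges=5
Acc 10: bank2 row2 -> MISS (open row2); precharges=6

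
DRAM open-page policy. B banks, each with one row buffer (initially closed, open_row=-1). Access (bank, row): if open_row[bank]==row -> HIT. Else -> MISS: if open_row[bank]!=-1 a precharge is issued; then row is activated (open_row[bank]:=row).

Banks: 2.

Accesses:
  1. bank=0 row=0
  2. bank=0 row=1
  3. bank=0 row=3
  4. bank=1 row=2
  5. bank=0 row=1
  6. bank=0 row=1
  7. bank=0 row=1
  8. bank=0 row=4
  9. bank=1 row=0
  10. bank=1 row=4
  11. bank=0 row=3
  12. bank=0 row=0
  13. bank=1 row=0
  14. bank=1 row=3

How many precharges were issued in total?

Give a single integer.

Answer: 10

Derivation:
Acc 1: bank0 row0 -> MISS (open row0); precharges=0
Acc 2: bank0 row1 -> MISS (open row1); precharges=1
Acc 3: bank0 row3 -> MISS (open row3); precharges=2
Acc 4: bank1 row2 -> MISS (open row2); precharges=2
Acc 5: bank0 row1 -> MISS (open row1); precharges=3
Acc 6: bank0 row1 -> HIT
Acc 7: bank0 row1 -> HIT
Acc 8: bank0 row4 -> MISS (open row4); precharges=4
Acc 9: bank1 row0 -> MISS (open row0); precharges=5
Acc 10: bank1 row4 -> MISS (open row4); precharges=6
Acc 11: bank0 row3 -> MISS (open row3); precharges=7
Acc 12: bank0 row0 -> MISS (open row0); precharges=8
Acc 13: bank1 row0 -> MISS (open row0); precharges=9
Acc 14: bank1 row3 -> MISS (open row3); precharges=10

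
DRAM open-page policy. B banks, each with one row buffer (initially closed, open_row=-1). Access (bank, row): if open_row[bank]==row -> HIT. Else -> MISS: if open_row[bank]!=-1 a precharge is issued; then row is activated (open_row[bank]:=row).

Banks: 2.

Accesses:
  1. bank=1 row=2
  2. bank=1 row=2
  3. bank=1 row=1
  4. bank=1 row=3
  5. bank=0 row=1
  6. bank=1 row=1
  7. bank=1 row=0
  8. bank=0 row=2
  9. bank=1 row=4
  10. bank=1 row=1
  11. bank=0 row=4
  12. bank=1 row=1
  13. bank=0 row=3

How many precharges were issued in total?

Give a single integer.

Acc 1: bank1 row2 -> MISS (open row2); precharges=0
Acc 2: bank1 row2 -> HIT
Acc 3: bank1 row1 -> MISS (open row1); precharges=1
Acc 4: bank1 row3 -> MISS (open row3); precharges=2
Acc 5: bank0 row1 -> MISS (open row1); precharges=2
Acc 6: bank1 row1 -> MISS (open row1); precharges=3
Acc 7: bank1 row0 -> MISS (open row0); precharges=4
Acc 8: bank0 row2 -> MISS (open row2); precharges=5
Acc 9: bank1 row4 -> MISS (open row4); precharges=6
Acc 10: bank1 row1 -> MISS (open row1); precharges=7
Acc 11: bank0 row4 -> MISS (open row4); precharges=8
Acc 12: bank1 row1 -> HIT
Acc 13: bank0 row3 -> MISS (open row3); precharges=9

Answer: 9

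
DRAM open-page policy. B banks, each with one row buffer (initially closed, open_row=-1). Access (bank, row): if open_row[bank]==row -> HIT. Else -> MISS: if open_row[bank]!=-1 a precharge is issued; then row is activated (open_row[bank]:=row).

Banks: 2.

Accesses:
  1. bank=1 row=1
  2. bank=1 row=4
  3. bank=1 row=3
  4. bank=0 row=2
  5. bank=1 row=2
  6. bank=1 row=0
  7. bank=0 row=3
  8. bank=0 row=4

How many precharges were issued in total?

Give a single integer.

Acc 1: bank1 row1 -> MISS (open row1); precharges=0
Acc 2: bank1 row4 -> MISS (open row4); precharges=1
Acc 3: bank1 row3 -> MISS (open row3); precharges=2
Acc 4: bank0 row2 -> MISS (open row2); precharges=2
Acc 5: bank1 row2 -> MISS (open row2); precharges=3
Acc 6: bank1 row0 -> MISS (open row0); precharges=4
Acc 7: bank0 row3 -> MISS (open row3); precharges=5
Acc 8: bank0 row4 -> MISS (open row4); precharges=6

Answer: 6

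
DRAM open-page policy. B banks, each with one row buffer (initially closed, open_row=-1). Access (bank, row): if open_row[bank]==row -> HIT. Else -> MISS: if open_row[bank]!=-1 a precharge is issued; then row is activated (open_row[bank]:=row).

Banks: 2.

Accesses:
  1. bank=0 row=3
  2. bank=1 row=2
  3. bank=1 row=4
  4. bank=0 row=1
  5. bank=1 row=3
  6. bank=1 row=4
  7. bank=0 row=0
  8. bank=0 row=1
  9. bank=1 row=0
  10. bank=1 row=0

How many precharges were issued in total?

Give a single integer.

Acc 1: bank0 row3 -> MISS (open row3); precharges=0
Acc 2: bank1 row2 -> MISS (open row2); precharges=0
Acc 3: bank1 row4 -> MISS (open row4); precharges=1
Acc 4: bank0 row1 -> MISS (open row1); precharges=2
Acc 5: bank1 row3 -> MISS (open row3); precharges=3
Acc 6: bank1 row4 -> MISS (open row4); precharges=4
Acc 7: bank0 row0 -> MISS (open row0); precharges=5
Acc 8: bank0 row1 -> MISS (open row1); precharges=6
Acc 9: bank1 row0 -> MISS (open row0); precharges=7
Acc 10: bank1 row0 -> HIT

Answer: 7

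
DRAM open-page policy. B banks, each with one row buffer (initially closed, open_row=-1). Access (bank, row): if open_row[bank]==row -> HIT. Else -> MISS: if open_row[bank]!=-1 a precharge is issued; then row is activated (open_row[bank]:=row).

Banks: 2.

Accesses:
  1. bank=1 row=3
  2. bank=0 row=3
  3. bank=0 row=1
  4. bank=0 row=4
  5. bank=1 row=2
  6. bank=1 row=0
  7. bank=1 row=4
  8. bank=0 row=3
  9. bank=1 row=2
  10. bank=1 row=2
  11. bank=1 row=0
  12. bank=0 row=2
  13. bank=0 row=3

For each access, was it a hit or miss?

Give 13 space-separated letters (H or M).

Acc 1: bank1 row3 -> MISS (open row3); precharges=0
Acc 2: bank0 row3 -> MISS (open row3); precharges=0
Acc 3: bank0 row1 -> MISS (open row1); precharges=1
Acc 4: bank0 row4 -> MISS (open row4); precharges=2
Acc 5: bank1 row2 -> MISS (open row2); precharges=3
Acc 6: bank1 row0 -> MISS (open row0); precharges=4
Acc 7: bank1 row4 -> MISS (open row4); precharges=5
Acc 8: bank0 row3 -> MISS (open row3); precharges=6
Acc 9: bank1 row2 -> MISS (open row2); precharges=7
Acc 10: bank1 row2 -> HIT
Acc 11: bank1 row0 -> MISS (open row0); precharges=8
Acc 12: bank0 row2 -> MISS (open row2); precharges=9
Acc 13: bank0 row3 -> MISS (open row3); precharges=10

Answer: M M M M M M M M M H M M M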